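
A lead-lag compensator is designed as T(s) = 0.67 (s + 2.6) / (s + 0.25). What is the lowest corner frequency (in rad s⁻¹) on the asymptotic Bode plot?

Break frequencies occur at each pole and zero magnitude: 0.25 rad s⁻¹, 2.6 rad s⁻¹.
The lowest is 0.25 rad s⁻¹.

0.25 rad s⁻¹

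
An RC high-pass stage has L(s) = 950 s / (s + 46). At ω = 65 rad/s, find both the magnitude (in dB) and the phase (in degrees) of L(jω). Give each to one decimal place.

|L| = 57.8 dB, ∠L = 35.3°

|j65| = 65
|j65 + 46| = √(65² + 46²) = 79.63
|L(j65)| = 950 × 65 / 79.63 = 775.46
20 log₁₀(775.46) = 57.79 dB
∠(j65) = 90.00°
∠(j65 + 46) = arctan(65/46) = 54.71°
∠L(j65) = 90.00° − 54.71° = 35.29°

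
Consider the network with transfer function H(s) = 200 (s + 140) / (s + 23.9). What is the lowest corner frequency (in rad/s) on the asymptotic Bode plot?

23.9 rad/s

Break frequencies occur at each pole and zero magnitude: 23.9 rad/s, 140 rad/s.
The lowest is 23.9 rad/s.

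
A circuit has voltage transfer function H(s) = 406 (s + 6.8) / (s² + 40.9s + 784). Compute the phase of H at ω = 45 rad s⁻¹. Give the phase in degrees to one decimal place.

∠(j45 + 6.8) = arctan(45/6.8) = 81.41°
∠[(j45)² + 40.9(j45) + 784] = ∠[-1241 + j1840.5] = 123.99°
∠H(j45) = 81.41° − 123.99° = -42.58°

-42.6°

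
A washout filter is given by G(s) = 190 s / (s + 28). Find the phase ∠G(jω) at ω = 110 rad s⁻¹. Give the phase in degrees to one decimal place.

14.3°

∠(j110) = 90.00°
∠(j110 + 28) = arctan(110/28) = 75.72°
∠G(j110) = 90.00° − 75.72° = 14.28°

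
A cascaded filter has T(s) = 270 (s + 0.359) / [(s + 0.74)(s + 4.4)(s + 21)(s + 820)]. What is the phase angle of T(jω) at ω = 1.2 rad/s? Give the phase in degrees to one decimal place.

-3.6°

∠(j1.2 + 0.359) = arctan(1.2/0.359) = 73.34°
∠(j1.2 + 0.74) = arctan(1.2/0.74) = 58.34°
∠(j1.2 + 4.4) = arctan(1.2/4.4) = 15.26°
∠(j1.2 + 21) = arctan(1.2/21) = 3.27°
∠(j1.2 + 820) = arctan(1.2/820) = 0.08°
∠T(j1.2) = 73.34° − (58.34° + 15.26° + 3.27° + 0.08°) = -3.60°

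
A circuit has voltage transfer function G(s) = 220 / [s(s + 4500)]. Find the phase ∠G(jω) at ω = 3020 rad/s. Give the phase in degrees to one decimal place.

-123.9°

∠(j3020 + 4500) = arctan(3020/4500) = 33.87°
∠(j3020) = 90.00°
∠G(j3020) = − (33.87° + 90.00°) = -123.87°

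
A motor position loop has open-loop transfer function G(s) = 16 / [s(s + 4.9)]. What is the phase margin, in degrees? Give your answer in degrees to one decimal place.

60.0°

Gain crossover: |G(jω)| = 1 at ω ≈ 2.83 rad/s.
∠G(j2.83) = −90° − arctan(2.83/4.9) ≈ -119.99°
PM = 180° + (-119.99°) = 60.01°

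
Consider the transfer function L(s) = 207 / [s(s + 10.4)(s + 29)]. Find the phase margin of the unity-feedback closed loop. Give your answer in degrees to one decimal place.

84.9°

Gain crossover: |L(jω)| = 1 at ω ≈ 0.685 rad/s.
∠L(j0.685) = −90° − arctan(0.685/10.4) − arctan(0.685/29) ≈ -95.12°
PM = 180° + (-95.12°) = 84.88°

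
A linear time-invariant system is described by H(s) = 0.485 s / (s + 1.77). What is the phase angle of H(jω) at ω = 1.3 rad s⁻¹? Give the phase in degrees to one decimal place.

∠(j1.3) = 90.00°
∠(j1.3 + 1.77) = arctan(1.3/1.77) = 36.30°
∠H(j1.3) = 90.00° − 36.30° = 53.70°

53.7°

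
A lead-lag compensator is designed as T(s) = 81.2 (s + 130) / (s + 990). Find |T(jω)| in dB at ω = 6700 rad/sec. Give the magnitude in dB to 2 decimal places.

|j6700 + 130| = √(6700² + 130²) = 6701
|j6700 + 990| = √(6700² + 990²) = 6773
|T(j6700)| = 81.2 × 6701 / 6773 = 80.343
20 log₁₀(80.343) = 38.099 dB

38.10 dB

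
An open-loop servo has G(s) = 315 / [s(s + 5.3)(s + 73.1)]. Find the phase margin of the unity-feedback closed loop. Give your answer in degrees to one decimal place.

Gain crossover: |G(jω)| = 1 at ω ≈ 0.804 rad/s.
∠G(j0.804) = −90° − arctan(0.804/5.3) − arctan(0.804/73.1) ≈ -99.25°
PM = 180° + (-99.25°) = 80.75°

80.7°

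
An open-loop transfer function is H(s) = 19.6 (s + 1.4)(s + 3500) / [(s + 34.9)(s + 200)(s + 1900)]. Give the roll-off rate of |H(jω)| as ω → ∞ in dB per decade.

With 2 zeros and 3 poles, the high-frequency asymptotic slope is 20 × (2 − 3) = -20 dB/decade.

-20 dB/decade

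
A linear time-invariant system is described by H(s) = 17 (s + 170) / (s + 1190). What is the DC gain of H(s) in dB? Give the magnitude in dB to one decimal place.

H(0) = 17 × 170 / 1190 = 2.4286
20 log₁₀(2.4286) = 7.71 dB

7.7 dB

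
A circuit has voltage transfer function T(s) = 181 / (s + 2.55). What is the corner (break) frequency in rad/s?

2.55 rad/s

The single real pole at s = −2.55 gives a corner at ω = 2.55 rad/s.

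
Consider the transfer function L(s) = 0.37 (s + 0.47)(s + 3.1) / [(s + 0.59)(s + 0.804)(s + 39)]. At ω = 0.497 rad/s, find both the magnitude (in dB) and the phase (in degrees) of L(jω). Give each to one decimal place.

|j0.497 + 0.47| = √(0.497² + 0.47²) = 0.684
|j0.497 + 3.1| = √(0.497² + 3.1²) = 3.14
|j0.497 + 0.59| = √(0.497² + 0.59²) = 0.7714
|j0.497 + 0.804| = √(0.497² + 0.804²) = 0.9452
|j0.497 + 39| = √(0.497² + 39²) = 39
|L(j0.497)| = 0.37 × 0.684 × 3.14 / (0.7714 × 0.9452 × 39) = 0.02794
20 log₁₀(0.02794) = -31.08 dB
∠(j0.497 + 0.47) = arctan(0.497/0.47) = 46.60°
∠(j0.497 + 3.1) = arctan(0.497/3.1) = 9.11°
∠(j0.497 + 0.59) = arctan(0.497/0.59) = 40.11°
∠(j0.497 + 0.804) = arctan(0.497/0.804) = 31.72°
∠(j0.497 + 39) = arctan(0.497/39) = 0.73°
∠L(j0.497) = 46.60° + 9.11° − (40.11° + 31.72° + 0.73°) = -16.85°

|L| = -31.1 dB, ∠L = -16.9°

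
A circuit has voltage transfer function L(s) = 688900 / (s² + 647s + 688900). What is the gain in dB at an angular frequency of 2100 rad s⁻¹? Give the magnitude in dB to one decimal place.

-15.2 dB

|(j2100)² + 647(j2100) + 688900| = |-3.7211e+06 + j1.3587e+06| = 3.961e+06
|L(j2100)| = 688900 / 3.961e+06 = 0.1739
20 log₁₀(0.1739) = -15.19 dB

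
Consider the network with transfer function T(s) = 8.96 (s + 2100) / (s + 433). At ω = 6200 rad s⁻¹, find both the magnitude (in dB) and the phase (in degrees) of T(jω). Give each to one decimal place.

|T| = 19.5 dB, ∠T = -14.7°

|j6200 + 2100| = √(6200² + 2100²) = 6546
|j6200 + 433| = √(6200² + 433²) = 6215
|T(j6200)| = 8.96 × 6546 / 6215 = 9.437
20 log₁₀(9.437) = 19.50 dB
∠(j6200 + 2100) = arctan(6200/2100) = 71.29°
∠(j6200 + 433) = arctan(6200/433) = 86.01°
∠T(j6200) = 71.29° − 86.01° = -14.72°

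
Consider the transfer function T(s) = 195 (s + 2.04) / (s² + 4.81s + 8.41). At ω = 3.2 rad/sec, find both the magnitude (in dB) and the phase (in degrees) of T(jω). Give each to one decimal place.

|j3.2 + 2.04| = √(3.2² + 2.04²) = 3.795
|(j3.2)² + 4.81(j3.2) + 8.41| = |-1.83 + j15.392| = 15.5
|T(j3.2)| = 195 × 3.795 / 15.5 = 47.742
20 log₁₀(47.742) = 33.58 dB
∠(j3.2 + 2.04) = arctan(3.2/2.04) = 57.48°
∠[(j3.2)² + 4.81(j3.2) + 8.41] = ∠[-1.83 + j15.392] = 96.78°
∠T(j3.2) = 57.48° − 96.78° = -39.30°

|T| = 33.6 dB, ∠T = -39.3°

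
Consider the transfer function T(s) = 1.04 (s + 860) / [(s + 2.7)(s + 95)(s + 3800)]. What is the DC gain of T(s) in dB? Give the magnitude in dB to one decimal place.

-60.7 dB

T(0) = 1.04 × 860 / (2.7 × 95 × 3800) = 0.00091762
20 log₁₀(0.00091762) = -60.75 dB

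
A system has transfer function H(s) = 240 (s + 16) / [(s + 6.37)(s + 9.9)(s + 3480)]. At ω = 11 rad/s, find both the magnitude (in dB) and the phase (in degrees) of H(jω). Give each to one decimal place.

|H| = -43.0 dB, ∠H = -73.6°

|j11 + 16| = √(11² + 16²) = 19.42
|j11 + 6.37| = √(11² + 6.37²) = 12.71
|j11 + 9.9| = √(11² + 9.9²) = 14.8
|j11 + 3480| = √(11² + 3480²) = 3480
|H(j11)| = 240 × 19.42 / (12.71 × 14.8 × 3480) = 0.0071183
20 log₁₀(0.0071183) = -42.95 dB
∠(j11 + 16) = arctan(11/16) = 34.51°
∠(j11 + 6.37) = arctan(11/6.37) = 59.93°
∠(j11 + 9.9) = arctan(11/9.9) = 48.01°
∠(j11 + 3480) = arctan(11/3480) = 0.18°
∠H(j11) = 34.51° − (59.93° + 48.01° + 0.18°) = -73.61°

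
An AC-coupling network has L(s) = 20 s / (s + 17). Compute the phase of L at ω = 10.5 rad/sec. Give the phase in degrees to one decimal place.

58.3 deg

∠(j10.5) = 90.00°
∠(j10.5 + 17) = arctan(10.5/17) = 31.70°
∠L(j10.5) = 90.00° − 31.70° = 58.30°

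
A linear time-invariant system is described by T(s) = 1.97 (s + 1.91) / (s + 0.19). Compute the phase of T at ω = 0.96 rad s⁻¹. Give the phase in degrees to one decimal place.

-52.1°

∠(j0.96 + 1.91) = arctan(0.96/1.91) = 26.68°
∠(j0.96 + 0.19) = arctan(0.96/0.19) = 78.80°
∠T(j0.96) = 26.68° − 78.80° = -52.12°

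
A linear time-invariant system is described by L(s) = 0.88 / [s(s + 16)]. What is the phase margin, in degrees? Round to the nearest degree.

90 deg

Gain crossover: |L(jω)| = 1 at ω ≈ 0.055 rad/s.
∠L(j0.055) = −90° − arctan(0.055/16) ≈ -90.20°
PM = 180° + (-90.20°) = 89.80°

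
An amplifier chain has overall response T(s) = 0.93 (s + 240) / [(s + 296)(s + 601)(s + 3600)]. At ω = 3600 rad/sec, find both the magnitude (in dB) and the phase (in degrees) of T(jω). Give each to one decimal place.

|j3600 + 240| = √(3600² + 240²) = 3608
|j3600 + 296| = √(3600² + 296²) = 3612
|j3600 + 601| = √(3600² + 601²) = 3650
|j3600 + 3600| = √(3600² + 3600²) = 5091
|T(j3600)| = 0.93 × 3608 / (3612 × 3650 × 5091) = 4.9991e-08
20 log₁₀(4.9991e-08) = -146.02 dB
∠(j3600 + 240) = arctan(3600/240) = 86.19°
∠(j3600 + 296) = arctan(3600/296) = 85.30°
∠(j3600 + 601) = arctan(3600/601) = 80.52°
∠(j3600 + 3600) = arctan(3600/3600) = 45.00°
∠T(j3600) = 86.19° − (85.30° + 80.52° + 45.00°) = -124.64°

|T| = -146.0 dB, ∠T = -124.6°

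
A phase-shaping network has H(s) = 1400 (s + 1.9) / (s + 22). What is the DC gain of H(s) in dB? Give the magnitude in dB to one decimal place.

41.6 dB

H(0) = 1400 × 1.9 / 22 = 120.91
20 log₁₀(120.91) = 41.65 dB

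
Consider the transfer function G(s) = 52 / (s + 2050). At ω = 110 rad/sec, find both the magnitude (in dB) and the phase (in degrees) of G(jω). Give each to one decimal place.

|G| = -31.9 dB, ∠G = -3.1°

|j110 + 2050| = √(110² + 2050²) = 2053
|G(j110)| = 52 / 2053 = 0.025329
20 log₁₀(0.025329) = -31.93 dB
∠(j110 + 2050) = arctan(110/2050) = 3.07°
∠G(j110) = −3.07° = -3.07°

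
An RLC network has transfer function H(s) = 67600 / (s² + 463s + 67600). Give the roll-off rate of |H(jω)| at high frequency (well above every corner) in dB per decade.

-40 dB/decade

With 0 zeros and 2 poles, the high-frequency asymptotic slope is 20 × (0 − 2) = -40 dB/decade.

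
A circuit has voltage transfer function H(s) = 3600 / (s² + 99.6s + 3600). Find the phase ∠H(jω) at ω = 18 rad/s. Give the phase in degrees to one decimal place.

-28.7°

∠[(j18)² + 99.6(j18) + 3600] = ∠[3276 + j1792.8] = 28.69°
∠H(j18) = −28.69° = -28.69°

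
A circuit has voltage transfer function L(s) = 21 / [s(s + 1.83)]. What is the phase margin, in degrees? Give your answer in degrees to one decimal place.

22.6°

Gain crossover: |L(jω)| = 1 at ω ≈ 4.4 rad/s.
∠L(j4.4) = −90° − arctan(4.4/1.83) ≈ -157.43°
PM = 180° + (-157.43°) = 22.57°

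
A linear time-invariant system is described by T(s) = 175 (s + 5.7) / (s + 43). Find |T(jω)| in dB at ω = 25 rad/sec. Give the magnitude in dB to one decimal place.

|j25 + 5.7| = √(25² + 5.7²) = 25.64
|j25 + 43| = √(25² + 43²) = 49.74
|T(j25)| = 175 × 25.64 / 49.74 = 90.216
20 log₁₀(90.216) = 39.11 dB

39.1 dB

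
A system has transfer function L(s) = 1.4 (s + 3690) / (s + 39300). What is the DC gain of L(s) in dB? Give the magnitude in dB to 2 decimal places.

L(0) = 1.4 × 3690 / 39300 = 0.13145
20 log₁₀(0.13145) = -17.625 dB

-17.62 dB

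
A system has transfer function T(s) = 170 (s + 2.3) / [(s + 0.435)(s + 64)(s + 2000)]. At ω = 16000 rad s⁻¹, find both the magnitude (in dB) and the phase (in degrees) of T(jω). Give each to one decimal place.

|j16000 + 2.3| = √(16000² + 2.3²) = 1.6e+04
|j16000 + 0.435| = √(16000² + 0.435²) = 1.6e+04
|j16000 + 64| = √(16000² + 64²) = 1.6e+04
|j16000 + 2000| = √(16000² + 2000²) = 1.612e+04
|T(j16000)| = 170 × 1.6e+04 / (1.6e+04 × 1.6e+04 × 1.612e+04) = 6.5893e-07
20 log₁₀(6.5893e-07) = -123.62 dB
∠(j16000 + 2.3) = arctan(16000/2.3) = 89.99°
∠(j16000 + 0.435) = arctan(16000/0.435) = 90.00°
∠(j16000 + 64) = arctan(16000/64) = 89.77°
∠(j16000 + 2000) = arctan(16000/2000) = 82.87°
∠T(j16000) = 89.99° − (90.00° + 89.77° + 82.87°) = -172.65°

|T| = -123.6 dB, ∠T = -172.7°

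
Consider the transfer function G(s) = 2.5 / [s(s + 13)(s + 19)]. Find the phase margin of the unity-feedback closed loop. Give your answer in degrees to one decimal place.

Gain crossover: |G(jω)| = 1 at ω ≈ 0.0101 rad/sec.
∠G(j0.0101) = −90° − arctan(0.0101/13) − arctan(0.0101/19) ≈ -90.08°
PM = 180° + (-90.08°) = 89.92°

89.9 deg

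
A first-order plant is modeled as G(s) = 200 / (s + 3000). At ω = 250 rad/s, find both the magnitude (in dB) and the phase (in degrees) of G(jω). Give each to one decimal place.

|G| = -23.6 dB, ∠G = -4.8°

|j250 + 3000| = √(250² + 3000²) = 3010
|G(j250)| = 200 / 3010 = 0.066436
20 log₁₀(0.066436) = -23.55 dB
∠(j250 + 3000) = arctan(250/3000) = 4.76°
∠G(j250) = −4.76° = -4.76°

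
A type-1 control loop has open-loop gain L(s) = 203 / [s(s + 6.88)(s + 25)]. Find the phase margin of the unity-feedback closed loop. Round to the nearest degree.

78°

Gain crossover: |L(jω)| = 1 at ω ≈ 1.16 rad/s.
∠L(j1.16) = −90° − arctan(1.16/6.88) − arctan(1.16/25) ≈ -102.25°
PM = 180° + (-102.25°) = 77.75°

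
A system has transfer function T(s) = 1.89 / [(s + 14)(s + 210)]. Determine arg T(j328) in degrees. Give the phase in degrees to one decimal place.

-144.9°

∠(j328 + 14) = arctan(328/14) = 87.56°
∠(j328 + 210) = arctan(328/210) = 57.37°
∠T(j328) = − (87.56° + 57.37°) = -144.93°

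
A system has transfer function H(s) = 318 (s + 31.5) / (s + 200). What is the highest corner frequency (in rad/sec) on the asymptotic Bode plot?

Break frequencies occur at each pole and zero magnitude: 31.5 rad/sec, 200 rad/sec.
The highest is 200 rad/sec.

200 rad/sec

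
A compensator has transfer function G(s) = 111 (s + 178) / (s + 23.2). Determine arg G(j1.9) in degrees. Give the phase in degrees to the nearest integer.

∠(j1.9 + 178) = arctan(1.9/178) = 0.61°
∠(j1.9 + 23.2) = arctan(1.9/23.2) = 4.68°
∠G(j1.9) = 0.61° − 4.68° = -4.07°

-4°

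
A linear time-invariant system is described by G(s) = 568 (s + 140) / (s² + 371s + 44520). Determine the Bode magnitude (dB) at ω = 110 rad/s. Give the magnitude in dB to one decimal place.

|j110 + 140| = √(110² + 140²) = 178
|(j110)² + 371(j110) + 44520| = |32420 + j40810| = 5.212e+04
|G(j110)| = 568 × 178 / 5.212e+04 = 1.9403
20 log₁₀(1.9403) = 5.76 dB

5.8 dB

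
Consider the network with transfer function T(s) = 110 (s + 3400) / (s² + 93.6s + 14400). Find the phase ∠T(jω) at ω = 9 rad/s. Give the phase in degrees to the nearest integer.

∠(j9 + 3400) = arctan(9/3400) = 0.15°
∠[(j9)² + 93.6(j9) + 14400] = ∠[14319 + j842.4] = 3.37°
∠T(j9) = 0.15° − 3.37° = -3.22°

-3°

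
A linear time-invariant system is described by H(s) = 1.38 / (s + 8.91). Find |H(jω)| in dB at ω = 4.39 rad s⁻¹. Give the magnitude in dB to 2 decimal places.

-17.14 dB

|j4.39 + 8.91| = √(4.39² + 8.91²) = 9.933
|H(j4.39)| = 1.38 / 9.933 = 0.13893
20 log₁₀(0.13893) = -17.144 dB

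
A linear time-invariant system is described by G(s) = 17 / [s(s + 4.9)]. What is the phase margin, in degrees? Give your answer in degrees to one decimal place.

58.8°

Gain crossover: |G(jω)| = 1 at ω ≈ 2.97 rad/s.
∠G(j2.97) = −90° − arctan(2.97/4.9) ≈ -121.20°
PM = 180° + (-121.20°) = 58.80°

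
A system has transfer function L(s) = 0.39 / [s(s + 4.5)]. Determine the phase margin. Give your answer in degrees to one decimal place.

Gain crossover: |L(jω)| = 1 at ω ≈ 0.0867 rad s⁻¹.
∠L(j0.0867) = −90° − arctan(0.0867/4.5) ≈ -91.10°
PM = 180° + (-91.10°) = 88.90°

88.9°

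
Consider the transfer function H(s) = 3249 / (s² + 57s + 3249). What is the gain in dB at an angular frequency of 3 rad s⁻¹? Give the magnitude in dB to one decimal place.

0.0 dB

|(j3)² + 57(j3) + 3249| = |3240 + j171| = 3245
|H(j3)| = 3249 / 3245 = 1.0014
20 log₁₀(1.0014) = 0.01 dB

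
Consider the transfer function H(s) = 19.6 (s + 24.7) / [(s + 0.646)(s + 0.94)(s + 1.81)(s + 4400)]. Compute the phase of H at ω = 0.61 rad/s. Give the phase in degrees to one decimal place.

-93.6°

∠(j0.61 + 24.7) = arctan(0.61/24.7) = 1.41°
∠(j0.61 + 0.646) = arctan(0.61/0.646) = 43.36°
∠(j0.61 + 0.94) = arctan(0.61/0.94) = 32.98°
∠(j0.61 + 1.81) = arctan(0.61/1.81) = 18.62°
∠(j0.61 + 4400) = arctan(0.61/4400) = 0.01°
∠H(j0.61) = 1.41° − (43.36° + 32.98° + 18.62° + 0.01°) = -93.56°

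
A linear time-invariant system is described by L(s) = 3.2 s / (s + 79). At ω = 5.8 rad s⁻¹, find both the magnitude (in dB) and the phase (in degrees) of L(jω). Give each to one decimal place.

|j5.8| = 5.8
|j5.8 + 79| = √(5.8² + 79²) = 79.21
|L(j5.8)| = 3.2 × 5.8 / 79.21 = 0.23431
20 log₁₀(0.23431) = -12.60 dB
∠(j5.8) = 90.00°
∠(j5.8 + 79) = arctan(5.8/79) = 4.20°
∠L(j5.8) = 90.00° − 4.20° = 85.80°

|L| = -12.6 dB, ∠L = 85.8°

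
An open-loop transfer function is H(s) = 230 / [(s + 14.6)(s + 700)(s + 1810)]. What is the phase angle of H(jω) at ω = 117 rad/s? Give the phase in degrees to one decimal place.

∠(j117 + 14.6) = arctan(117/14.6) = 82.89°
∠(j117 + 700) = arctan(117/700) = 9.49°
∠(j117 + 1810) = arctan(117/1810) = 3.70°
∠H(j117) = − (82.89° + 9.49° + 3.70°) = -96.07°

-96.1°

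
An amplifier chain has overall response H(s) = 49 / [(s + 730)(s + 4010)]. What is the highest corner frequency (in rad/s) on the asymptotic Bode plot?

Break frequencies occur at each pole and zero magnitude: 730 rad/s, 4010 rad/s.
The highest is 4010 rad/s.

4010 rad/s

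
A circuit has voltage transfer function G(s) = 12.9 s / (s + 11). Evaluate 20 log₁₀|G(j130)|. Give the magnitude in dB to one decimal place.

|j130| = 130
|j130 + 11| = √(130² + 11²) = 130.5
|G(j130)| = 12.9 × 130 / 130.5 = 12.854
20 log₁₀(12.854) = 22.18 dB

22.2 dB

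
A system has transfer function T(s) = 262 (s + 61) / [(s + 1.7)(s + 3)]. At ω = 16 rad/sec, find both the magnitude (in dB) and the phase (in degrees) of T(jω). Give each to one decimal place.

|j16 + 61| = √(16² + 61²) = 63.06
|j16 + 1.7| = √(16² + 1.7²) = 16.09
|j16 + 3| = √(16² + 3²) = 16.28
|T(j16)| = 262 × 63.06 / (16.09 × 16.28) = 63.081
20 log₁₀(63.081) = 36.00 dB
∠(j16 + 61) = arctan(16/61) = 14.70°
∠(j16 + 1.7) = arctan(16/1.7) = 83.94°
∠(j16 + 3) = arctan(16/3) = 79.38°
∠T(j16) = 14.70° − (83.94° + 79.38°) = -148.62°

|T| = 36.0 dB, ∠T = -148.6 deg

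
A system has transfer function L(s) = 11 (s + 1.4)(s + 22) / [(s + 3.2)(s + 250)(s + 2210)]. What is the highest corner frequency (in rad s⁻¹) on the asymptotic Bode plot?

2210 rad s⁻¹

Break frequencies occur at each pole and zero magnitude: 1.4 rad s⁻¹, 3.2 rad s⁻¹, 22 rad s⁻¹, 250 rad s⁻¹, 2210 rad s⁻¹.
The highest is 2210 rad s⁻¹.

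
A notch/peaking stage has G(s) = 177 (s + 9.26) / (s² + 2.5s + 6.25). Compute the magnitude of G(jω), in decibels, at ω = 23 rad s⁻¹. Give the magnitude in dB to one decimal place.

18.4 dB

|j23 + 9.26| = √(23² + 9.26²) = 24.79
|(j23)² + 2.5(j23) + 6.25| = |-522.75 + j57.5| = 525.9
|G(j23)| = 177 × 24.79 / 525.9 = 8.3448
20 log₁₀(8.3448) = 18.43 dB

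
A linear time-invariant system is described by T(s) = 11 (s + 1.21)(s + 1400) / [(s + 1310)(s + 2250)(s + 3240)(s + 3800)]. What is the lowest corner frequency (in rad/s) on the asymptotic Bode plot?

Break frequencies occur at each pole and zero magnitude: 1.21 rad/s, 1310 rad/s, 1400 rad/s, 2250 rad/s, 3240 rad/s, 3800 rad/s.
The lowest is 1.21 rad/s.

1.21 rad/s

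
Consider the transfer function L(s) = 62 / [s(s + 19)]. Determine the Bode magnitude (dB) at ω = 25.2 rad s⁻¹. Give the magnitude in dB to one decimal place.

-22.2 dB

|j25.2 + 19| = √(25.2² + 19²) = 31.56
|j25.2| = 25.2
|L(j25.2)| = 62 / (31.56 × 25.2) = 0.077957
20 log₁₀(0.077957) = -22.16 dB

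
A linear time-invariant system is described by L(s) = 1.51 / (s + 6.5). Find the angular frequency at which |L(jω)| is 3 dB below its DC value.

6.5 rad/s

For a single-pole low-pass, the −3 dB point is at the pole: ω = 6.5 rad/s.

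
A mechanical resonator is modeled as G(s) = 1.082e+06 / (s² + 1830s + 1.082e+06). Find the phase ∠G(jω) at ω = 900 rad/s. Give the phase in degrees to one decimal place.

-80.6°

∠[(j900)² + 1830(j900) + 1.082e+06] = ∠[2.72e+05 + j1.647e+06] = 80.62°
∠G(j900) = −80.62° = -80.62°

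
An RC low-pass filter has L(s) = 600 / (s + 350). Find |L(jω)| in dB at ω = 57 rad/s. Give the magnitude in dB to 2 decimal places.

|j57 + 350| = √(57² + 350²) = 354.6
|L(j57)| = 600 / 354.6 = 1.692
20 log₁₀(1.692) = 4.568 dB

4.57 dB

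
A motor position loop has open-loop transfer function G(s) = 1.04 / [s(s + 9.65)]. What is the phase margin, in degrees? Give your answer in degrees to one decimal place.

89.4°

Gain crossover: |G(jω)| = 1 at ω ≈ 0.108 rad s⁻¹.
∠G(j0.108) = −90° − arctan(0.108/9.65) ≈ -90.64°
PM = 180° + (-90.64°) = 89.36°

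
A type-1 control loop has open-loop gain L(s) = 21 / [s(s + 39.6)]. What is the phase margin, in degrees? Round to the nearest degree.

89°

Gain crossover: |L(jω)| = 1 at ω ≈ 0.53 rad/s.
∠L(j0.53) = −90° − arctan(0.53/39.6) ≈ -90.77°
PM = 180° + (-90.77°) = 89.23°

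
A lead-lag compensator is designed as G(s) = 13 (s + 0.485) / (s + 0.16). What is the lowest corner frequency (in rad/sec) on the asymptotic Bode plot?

Break frequencies occur at each pole and zero magnitude: 0.16 rad/sec, 0.485 rad/sec.
The lowest is 0.16 rad/sec.

0.16 rad/sec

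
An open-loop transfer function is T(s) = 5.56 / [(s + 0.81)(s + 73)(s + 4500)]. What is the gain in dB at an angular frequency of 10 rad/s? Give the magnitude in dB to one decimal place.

-115.5 dB

|j10 + 0.81| = √(10² + 0.81²) = 10.03
|j10 + 73| = √(10² + 73²) = 73.68
|j10 + 4500| = √(10² + 4500²) = 4500
|T(j10)| = 5.56 / (10.03 × 73.68 × 4500) = 1.6714e-06
20 log₁₀(1.6714e-06) = -115.54 dB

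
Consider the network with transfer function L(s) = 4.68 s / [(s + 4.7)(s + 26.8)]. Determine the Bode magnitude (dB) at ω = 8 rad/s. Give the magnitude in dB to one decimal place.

-16.8 dB

|j8| = 8
|j8 + 4.7| = √(8² + 4.7²) = 9.278
|j8 + 26.8| = √(8² + 26.8²) = 27.97
|L(j8)| = 4.68 × 8 / (9.278 × 27.97) = 0.14427
20 log₁₀(0.14427) = -16.82 dB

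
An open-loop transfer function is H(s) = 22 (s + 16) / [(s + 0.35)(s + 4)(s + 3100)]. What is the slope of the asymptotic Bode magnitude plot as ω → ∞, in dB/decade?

With 1 zero and 3 poles, the high-frequency asymptotic slope is 20 × (1 − 3) = -40 dB/decade.

-40 dB/decade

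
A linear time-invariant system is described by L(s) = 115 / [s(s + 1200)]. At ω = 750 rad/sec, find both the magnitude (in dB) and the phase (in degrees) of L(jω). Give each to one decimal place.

|L| = -79.3 dB, ∠L = -122.0°

|j750 + 1200| = √(750² + 1200²) = 1415
|j750| = 750
|L(j750)| = 115 / (1415 × 750) = 0.00010836
20 log₁₀(0.00010836) = -79.30 dB
∠(j750 + 1200) = arctan(750/1200) = 32.01°
∠(j750) = 90.00°
∠L(j750) = − (32.01° + 90.00°) = -122.01°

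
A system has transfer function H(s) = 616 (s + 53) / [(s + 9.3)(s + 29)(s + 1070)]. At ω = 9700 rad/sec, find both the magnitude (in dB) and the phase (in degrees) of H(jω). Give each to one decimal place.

|j9700 + 53| = √(9700² + 53²) = 9700
|j9700 + 9.3| = √(9700² + 9.3²) = 9700
|j9700 + 29| = √(9700² + 29²) = 9700
|j9700 + 1070| = √(9700² + 1070²) = 9759
|H(j9700)| = 616 × 9700 / (9700 × 9700 × 9759) = 6.5075e-06
20 log₁₀(6.5075e-06) = -103.73 dB
∠(j9700 + 53) = arctan(9700/53) = 89.69°
∠(j9700 + 9.3) = arctan(9700/9.3) = 89.95°
∠(j9700 + 29) = arctan(9700/29) = 89.83°
∠(j9700 + 1070) = arctan(9700/1070) = 83.71°
∠H(j9700) = 89.69° − (89.95° + 89.83° + 83.71°) = -173.79°

|H| = -103.7 dB, ∠H = -173.8°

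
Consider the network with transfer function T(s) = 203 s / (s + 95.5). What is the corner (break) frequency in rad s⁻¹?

The single real pole at s = −95.5 gives a corner at ω = 95.5 rad s⁻¹.

95.5 rad s⁻¹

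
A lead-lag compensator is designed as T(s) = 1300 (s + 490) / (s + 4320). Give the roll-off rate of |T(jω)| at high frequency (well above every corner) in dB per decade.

0 dB/decade

With 1 zero and 1 pole, the high-frequency asymptotic slope is 20 × (1 − 1) = 0 dB/decade.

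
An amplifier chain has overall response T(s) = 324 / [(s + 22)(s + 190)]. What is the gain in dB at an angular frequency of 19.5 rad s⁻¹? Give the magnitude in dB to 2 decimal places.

-24.78 dB

|j19.5 + 22| = √(19.5² + 22²) = 29.4
|j19.5 + 190| = √(19.5² + 190²) = 191
|T(j19.5)| = 324 / (29.4 × 191) = 0.057703
20 log₁₀(0.057703) = -24.776 dB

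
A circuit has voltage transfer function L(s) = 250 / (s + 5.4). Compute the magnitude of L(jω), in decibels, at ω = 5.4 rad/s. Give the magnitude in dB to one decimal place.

|j5.4 + 5.4| = √(5.4² + 5.4²) = 7.637
|L(j5.4)| = 250 / 7.637 = 32.736
20 log₁₀(32.736) = 30.30 dB

30.3 dB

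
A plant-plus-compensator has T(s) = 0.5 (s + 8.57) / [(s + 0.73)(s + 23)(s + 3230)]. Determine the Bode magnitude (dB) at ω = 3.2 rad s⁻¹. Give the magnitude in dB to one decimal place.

|j3.2 + 8.57| = √(3.2² + 8.57²) = 9.148
|j3.2 + 0.73| = √(3.2² + 0.73²) = 3.282
|j3.2 + 23| = √(3.2² + 23²) = 23.22
|j3.2 + 3230| = √(3.2² + 3230²) = 3230
|T(j3.2)| = 0.5 × 9.148 / (3.282 × 23.22 × 3230) = 1.8579e-05
20 log₁₀(1.8579e-05) = -94.62 dB

-94.6 dB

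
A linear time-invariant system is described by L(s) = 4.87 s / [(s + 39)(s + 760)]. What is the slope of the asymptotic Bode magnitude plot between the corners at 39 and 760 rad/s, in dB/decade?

In this band the factors already past their corner are: 1 differentiator zero, pole at 39; net slope = 0 dB/decade.

0 dB/decade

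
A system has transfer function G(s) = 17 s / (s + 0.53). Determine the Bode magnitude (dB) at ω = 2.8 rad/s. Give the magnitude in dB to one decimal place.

24.5 dB

|j2.8| = 2.8
|j2.8 + 0.53| = √(2.8² + 0.53²) = 2.85
|G(j2.8)| = 17 × 2.8 / 2.85 = 16.703
20 log₁₀(16.703) = 24.46 dB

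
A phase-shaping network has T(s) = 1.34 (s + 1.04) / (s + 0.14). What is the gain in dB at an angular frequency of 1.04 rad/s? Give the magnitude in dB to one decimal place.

5.5 dB

|j1.04 + 1.04| = √(1.04² + 1.04²) = 1.471
|j1.04 + 0.14| = √(1.04² + 0.14²) = 1.049
|T(j1.04)| = 1.34 × 1.471 / 1.049 = 1.8781
20 log₁₀(1.8781) = 5.47 dB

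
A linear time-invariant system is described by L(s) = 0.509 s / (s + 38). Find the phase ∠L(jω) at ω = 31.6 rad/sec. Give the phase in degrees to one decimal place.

50.3°

∠(j31.6) = 90.00°
∠(j31.6 + 38) = arctan(31.6/38) = 39.75°
∠L(j31.6) = 90.00° − 39.75° = 50.25°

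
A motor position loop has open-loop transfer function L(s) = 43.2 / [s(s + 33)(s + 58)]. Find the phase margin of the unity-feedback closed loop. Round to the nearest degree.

Gain crossover: |L(jω)| = 1 at ω ≈ 0.0226 rad/s.
∠L(j0.0226) = −90° − arctan(0.0226/33) − arctan(0.0226/58) ≈ -90.06°
PM = 180° + (-90.06°) = 89.94°

90°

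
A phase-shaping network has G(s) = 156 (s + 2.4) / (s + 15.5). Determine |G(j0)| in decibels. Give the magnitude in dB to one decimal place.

G(0) = 156 × 2.4 / 15.5 = 24.155
20 log₁₀(24.155) = 27.66 dB

27.7 dB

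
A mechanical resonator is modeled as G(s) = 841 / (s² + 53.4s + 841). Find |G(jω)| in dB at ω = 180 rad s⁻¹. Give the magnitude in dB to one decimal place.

|(j180)² + 53.4(j180) + 841| = |-31559 + j9612| = 3.299e+04
|G(j180)| = 841 / 3.299e+04 = 0.025492
20 log₁₀(0.025492) = -31.87 dB

-31.9 dB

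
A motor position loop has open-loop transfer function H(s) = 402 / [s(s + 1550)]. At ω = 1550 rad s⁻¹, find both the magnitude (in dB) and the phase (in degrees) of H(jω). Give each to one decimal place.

|j1550 + 1550| = √(1550² + 1550²) = 2192
|j1550| = 1550
|H(j1550)| = 402 / (2192 × 1550) = 0.00011832
20 log₁₀(0.00011832) = -78.54 dB
∠(j1550 + 1550) = arctan(1550/1550) = 45.00°
∠(j1550) = 90.00°
∠H(j1550) = − (45.00° + 90.00°) = -135.00°

|H| = -78.5 dB, ∠H = -135.0 deg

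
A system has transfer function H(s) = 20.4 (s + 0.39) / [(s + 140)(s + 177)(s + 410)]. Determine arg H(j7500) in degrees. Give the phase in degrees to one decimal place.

∠(j7500 + 0.39) = arctan(7500/0.39) = 90.00°
∠(j7500 + 140) = arctan(7500/140) = 88.93°
∠(j7500 + 177) = arctan(7500/177) = 88.65°
∠(j7500 + 410) = arctan(7500/410) = 86.87°
∠H(j7500) = 90.00° − (88.93° + 88.65° + 86.87°) = -174.45°

-174.5°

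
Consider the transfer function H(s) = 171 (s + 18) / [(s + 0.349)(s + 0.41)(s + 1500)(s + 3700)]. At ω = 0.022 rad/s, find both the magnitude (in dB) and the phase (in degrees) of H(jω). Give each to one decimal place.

|j0.022 + 18| = √(0.022² + 18²) = 18
|j0.022 + 0.349| = √(0.022² + 0.349²) = 0.3497
|j0.022 + 0.41| = √(0.022² + 0.41²) = 0.4106
|j0.022 + 1500| = √(0.022² + 1500²) = 1500
|j0.022 + 3700| = √(0.022² + 3700²) = 3700
|H(j0.022)| = 171 × 18 / (0.3497 × 0.4106 × 1500 × 3700) = 0.0038626
20 log₁₀(0.0038626) = -48.26 dB
∠(j0.022 + 18) = arctan(0.022/18) = 0.07°
∠(j0.022 + 0.349) = arctan(0.022/0.349) = 3.61°
∠(j0.022 + 0.41) = arctan(0.022/0.41) = 3.07°
∠(j0.022 + 1500) = arctan(0.022/1500) = 0.00°
∠(j0.022 + 3700) = arctan(0.022/3700) = 0.00°
∠H(j0.022) = 0.07° − (3.61° + 3.07° + 0.00° + 0.00°) = -6.61°

|H| = -48.3 dB, ∠H = -6.6°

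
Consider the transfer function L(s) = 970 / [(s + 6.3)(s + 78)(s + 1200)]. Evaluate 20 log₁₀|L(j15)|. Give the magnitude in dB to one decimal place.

-64.1 dB

|j15 + 6.3| = √(15² + 6.3²) = 16.27
|j15 + 78| = √(15² + 78²) = 79.43
|j15 + 1200| = √(15² + 1200²) = 1200
|L(j15)| = 970 / (16.27 × 79.43 × 1200) = 0.00062547
20 log₁₀(0.00062547) = -64.08 dB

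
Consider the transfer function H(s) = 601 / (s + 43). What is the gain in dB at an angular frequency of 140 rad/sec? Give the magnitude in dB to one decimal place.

12.3 dB

|j140 + 43| = √(140² + 43²) = 146.5
|H(j140)| = 601 / 146.5 = 4.1037
20 log₁₀(4.1037) = 12.26 dB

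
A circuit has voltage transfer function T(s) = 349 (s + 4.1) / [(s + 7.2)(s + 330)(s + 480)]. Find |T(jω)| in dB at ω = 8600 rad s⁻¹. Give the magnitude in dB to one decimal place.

|j8600 + 4.1| = √(8600² + 4.1²) = 8600
|j8600 + 7.2| = √(8600² + 7.2²) = 8600
|j8600 + 330| = √(8600² + 330²) = 8606
|j8600 + 480| = √(8600² + 480²) = 8613
|T(j8600)| = 349 × 8600 / (8600 × 8606 × 8613) = 4.708e-06
20 log₁₀(4.708e-06) = -106.54 dB

-106.5 dB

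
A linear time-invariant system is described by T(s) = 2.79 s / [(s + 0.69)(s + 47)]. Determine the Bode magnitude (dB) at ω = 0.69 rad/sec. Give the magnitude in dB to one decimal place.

-27.5 dB

|j0.69| = 0.69
|j0.69 + 0.69| = √(0.69² + 0.69²) = 0.9758
|j0.69 + 47| = √(0.69² + 47²) = 47.01
|T(j0.69)| = 2.79 × 0.69 / (0.9758 × 47.01) = 0.041971
20 log₁₀(0.041971) = -27.54 dB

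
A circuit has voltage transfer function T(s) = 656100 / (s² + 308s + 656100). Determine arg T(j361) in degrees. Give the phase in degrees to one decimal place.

-11.9°

∠[(j361)² + 308(j361) + 656100] = ∠[5.2578e+05 + j1.1119e+05] = 11.94°
∠T(j361) = −11.94° = -11.94°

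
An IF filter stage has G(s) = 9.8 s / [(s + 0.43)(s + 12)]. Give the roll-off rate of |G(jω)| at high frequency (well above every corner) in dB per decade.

With 1 zero and 2 poles, the high-frequency asymptotic slope is 20 × (1 − 2) = -20 dB/decade.

-20 dB/decade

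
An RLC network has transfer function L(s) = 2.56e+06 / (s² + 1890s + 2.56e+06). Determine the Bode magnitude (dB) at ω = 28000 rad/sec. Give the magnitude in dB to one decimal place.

|(j28000)² + 1890(j28000) + 2.56e+06| = |-7.8144e+08 + j5.292e+07| = 7.832e+08
|L(j28000)| = 2.56e+06 / 7.832e+08 = 0.0032685
20 log₁₀(0.0032685) = -49.71 dB

-49.7 dB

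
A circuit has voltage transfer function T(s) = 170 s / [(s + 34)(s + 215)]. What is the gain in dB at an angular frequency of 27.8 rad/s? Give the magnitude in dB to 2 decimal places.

|j27.8| = 27.8
|j27.8 + 34| = √(27.8² + 34²) = 43.92
|j27.8 + 215| = √(27.8² + 215²) = 216.8
|T(j27.8)| = 170 × 27.8 / (43.92 × 216.8) = 0.49637
20 log₁₀(0.49637) = -6.084 dB

-6.08 dB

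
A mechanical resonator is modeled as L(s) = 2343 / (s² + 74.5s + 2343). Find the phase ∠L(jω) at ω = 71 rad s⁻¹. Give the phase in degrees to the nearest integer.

-117°

∠[(j71)² + 74.5(j71) + 2343] = ∠[-2698 + j5289.5] = 117.02°
∠L(j71) = −117.02° = -117.02°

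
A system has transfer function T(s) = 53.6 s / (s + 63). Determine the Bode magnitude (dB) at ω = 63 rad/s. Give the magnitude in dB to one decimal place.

|j63| = 63
|j63 + 63| = √(63² + 63²) = 89.1
|T(j63)| = 53.6 × 63 / 89.1 = 37.901
20 log₁₀(37.901) = 31.57 dB

31.6 dB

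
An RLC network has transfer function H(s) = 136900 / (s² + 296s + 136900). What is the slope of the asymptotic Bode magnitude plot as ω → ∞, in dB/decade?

-40 dB/decade

With 0 zeros and 2 poles, the high-frequency asymptotic slope is 20 × (0 − 2) = -40 dB/decade.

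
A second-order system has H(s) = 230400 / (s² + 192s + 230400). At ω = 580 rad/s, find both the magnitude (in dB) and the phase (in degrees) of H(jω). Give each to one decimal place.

|H| = 3.5 dB, ∠H = -133.6 deg

|(j580)² + 192(j580) + 230400| = |-1.06e+05 + j1.1136e+05| = 1.537e+05
|H(j580)| = 230400 / 1.537e+05 = 1.4986
20 log₁₀(1.4986) = 3.51 dB
∠[(j580)² + 192(j580) + 230400] = ∠[-1.06e+05 + j1.1136e+05] = 133.59°
∠H(j580) = −133.59° = -133.59°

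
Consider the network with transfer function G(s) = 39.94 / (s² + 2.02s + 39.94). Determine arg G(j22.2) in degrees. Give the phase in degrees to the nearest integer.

∠[(j22.2)² + 2.02(j22.2) + 39.94] = ∠[-452.9 + j44.844] = 174.35°
∠G(j22.2) = −174.35° = -174.35°

-174°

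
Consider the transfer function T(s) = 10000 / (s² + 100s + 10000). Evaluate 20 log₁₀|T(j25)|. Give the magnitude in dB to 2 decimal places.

0.26 dB

|(j25)² + 100(j25) + 10000| = |9375 + j2500| = 9703
|T(j25)| = 10000 / 9703 = 1.0307
20 log₁₀(1.0307) = 0.262 dB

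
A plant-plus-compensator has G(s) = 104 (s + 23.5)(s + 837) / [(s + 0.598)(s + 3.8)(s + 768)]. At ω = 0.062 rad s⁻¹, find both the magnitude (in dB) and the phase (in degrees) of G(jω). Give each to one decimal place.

|G| = 61.3 dB, ∠G = -6.7°

|j0.062 + 23.5| = √(0.062² + 23.5²) = 23.5
|j0.062 + 837| = √(0.062² + 837²) = 837
|j0.062 + 0.598| = √(0.062² + 0.598²) = 0.6012
|j0.062 + 3.8| = √(0.062² + 3.8²) = 3.801
|j0.062 + 768| = √(0.062² + 768²) = 768
|G(j0.062)| = 104 × 23.5 × 837 / (0.6012 × 3.801 × 768) = 1165.7
20 log₁₀(1165.7) = 61.33 dB
∠(j0.062 + 23.5) = arctan(0.062/23.5) = 0.15°
∠(j0.062 + 837) = arctan(0.062/837) = 0.00°
∠(j0.062 + 0.598) = arctan(0.062/0.598) = 5.92°
∠(j0.062 + 3.8) = arctan(0.062/3.8) = 0.93°
∠(j0.062 + 768) = arctan(0.062/768) = 0.00°
∠G(j0.062) = 0.15° + 0.00° − (5.92° + 0.93° + 0.00°) = -6.70°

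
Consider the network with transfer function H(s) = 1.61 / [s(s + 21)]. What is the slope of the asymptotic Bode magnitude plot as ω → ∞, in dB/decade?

With 0 zeros and 2 poles, the high-frequency asymptotic slope is 20 × (0 − 2) = -40 dB/decade.

-40 dB/decade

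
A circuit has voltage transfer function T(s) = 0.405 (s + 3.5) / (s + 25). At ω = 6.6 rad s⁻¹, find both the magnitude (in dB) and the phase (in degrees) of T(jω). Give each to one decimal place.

|T| = -18.6 dB, ∠T = 47.3°

|j6.6 + 3.5| = √(6.6² + 3.5²) = 7.471
|j6.6 + 25| = √(6.6² + 25²) = 25.86
|T(j6.6)| = 0.405 × 7.471 / 25.86 = 0.11701
20 log₁₀(0.11701) = -18.64 dB
∠(j6.6 + 3.5) = arctan(6.6/3.5) = 62.06°
∠(j6.6 + 25) = arctan(6.6/25) = 14.79°
∠T(j6.6) = 62.06° − 14.79° = 47.27°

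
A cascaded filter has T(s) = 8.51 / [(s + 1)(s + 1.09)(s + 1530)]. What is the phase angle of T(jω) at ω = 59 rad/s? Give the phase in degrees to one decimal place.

∠(j59 + 1) = arctan(59/1) = 89.03°
∠(j59 + 1.09) = arctan(59/1.09) = 88.94°
∠(j59 + 1530) = arctan(59/1530) = 2.21°
∠T(j59) = − (89.03° + 88.94° + 2.21°) = -180.18°

-180.2°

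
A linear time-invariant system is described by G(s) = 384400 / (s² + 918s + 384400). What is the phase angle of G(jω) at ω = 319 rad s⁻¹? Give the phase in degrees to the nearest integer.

-46°

∠[(j319)² + 918(j319) + 384400] = ∠[2.8264e+05 + j2.9284e+05] = 46.02°
∠G(j319) = −46.02° = -46.02°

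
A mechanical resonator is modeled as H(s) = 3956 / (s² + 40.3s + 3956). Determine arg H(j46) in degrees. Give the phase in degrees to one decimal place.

∠[(j46)² + 40.3(j46) + 3956] = ∠[1840 + j1853.8] = 45.21°
∠H(j46) = −45.21° = -45.21°

-45.2°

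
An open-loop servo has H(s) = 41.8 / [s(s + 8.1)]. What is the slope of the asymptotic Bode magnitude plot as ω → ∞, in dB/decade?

With 0 zeros and 2 poles, the high-frequency asymptotic slope is 20 × (0 − 2) = -40 dB/decade.

-40 dB/decade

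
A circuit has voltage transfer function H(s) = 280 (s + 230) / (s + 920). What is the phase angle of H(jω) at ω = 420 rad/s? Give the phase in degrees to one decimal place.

∠(j420 + 230) = arctan(420/230) = 61.29°
∠(j420 + 920) = arctan(420/920) = 24.54°
∠H(j420) = 61.29° − 24.54° = 36.76°

36.8°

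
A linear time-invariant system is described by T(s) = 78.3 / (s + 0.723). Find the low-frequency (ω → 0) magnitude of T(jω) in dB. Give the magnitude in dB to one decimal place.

T(0) = 78.3 / 0.723 = 108.3
20 log₁₀(108.3) = 40.69 dB

40.7 dB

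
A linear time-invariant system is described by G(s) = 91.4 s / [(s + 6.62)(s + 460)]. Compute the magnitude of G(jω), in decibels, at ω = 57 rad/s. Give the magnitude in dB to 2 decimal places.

|j57| = 57
|j57 + 6.62| = √(57² + 6.62²) = 57.38
|j57 + 460| = √(57² + 460²) = 463.5
|G(j57)| = 91.4 × 57 / (57.38 × 463.5) = 0.19587
20 log₁₀(0.19587) = -14.161 dB

-14.16 dB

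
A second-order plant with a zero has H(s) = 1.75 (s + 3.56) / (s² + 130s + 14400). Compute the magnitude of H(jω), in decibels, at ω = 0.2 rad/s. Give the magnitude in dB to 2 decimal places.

|j0.2 + 3.56| = √(0.2² + 3.56²) = 3.566
|(j0.2)² + 130(j0.2) + 14400| = |14400 + j26| = 1.44e+04
|H(j0.2)| = 1.75 × 3.566 / 1.44e+04 = 0.00043332
20 log₁₀(0.00043332) = -67.264 dB

-67.26 dB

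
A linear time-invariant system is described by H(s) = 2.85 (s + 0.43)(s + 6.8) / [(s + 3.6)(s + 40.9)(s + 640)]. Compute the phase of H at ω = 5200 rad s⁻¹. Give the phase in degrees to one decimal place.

-82.6°

∠(j5200 + 0.43) = arctan(5200/0.43) = 90.00°
∠(j5200 + 6.8) = arctan(5200/6.8) = 89.93°
∠(j5200 + 3.6) = arctan(5200/3.6) = 89.96°
∠(j5200 + 40.9) = arctan(5200/40.9) = 89.55°
∠(j5200 + 640) = arctan(5200/640) = 82.98°
∠H(j5200) = 90.00° + 89.93° − (89.96° + 89.55° + 82.98°) = -82.57°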